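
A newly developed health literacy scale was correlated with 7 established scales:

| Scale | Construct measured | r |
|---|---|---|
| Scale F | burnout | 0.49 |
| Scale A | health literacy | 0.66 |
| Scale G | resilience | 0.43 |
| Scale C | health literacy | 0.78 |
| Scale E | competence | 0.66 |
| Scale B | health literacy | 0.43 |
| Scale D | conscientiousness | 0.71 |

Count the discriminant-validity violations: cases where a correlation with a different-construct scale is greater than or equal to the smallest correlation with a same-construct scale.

Convergent (same construct = health literacy): Scale A, Scale C, Scale B.
Smallest convergent = 0.43. Discriminant values: 0.49, 0.43, 0.66, 0.71; count ≥ 0.43 → 4.

4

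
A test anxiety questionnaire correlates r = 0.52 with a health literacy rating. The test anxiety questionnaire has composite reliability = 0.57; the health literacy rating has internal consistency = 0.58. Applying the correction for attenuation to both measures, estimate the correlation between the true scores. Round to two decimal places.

0.90

r_true = r_obs / √(r_xx · r_yy) = 0.52 / √(0.57 × 0.58) = 0.52 / √0.3306 = 0.52 / 0.5750 ≈ 0.90.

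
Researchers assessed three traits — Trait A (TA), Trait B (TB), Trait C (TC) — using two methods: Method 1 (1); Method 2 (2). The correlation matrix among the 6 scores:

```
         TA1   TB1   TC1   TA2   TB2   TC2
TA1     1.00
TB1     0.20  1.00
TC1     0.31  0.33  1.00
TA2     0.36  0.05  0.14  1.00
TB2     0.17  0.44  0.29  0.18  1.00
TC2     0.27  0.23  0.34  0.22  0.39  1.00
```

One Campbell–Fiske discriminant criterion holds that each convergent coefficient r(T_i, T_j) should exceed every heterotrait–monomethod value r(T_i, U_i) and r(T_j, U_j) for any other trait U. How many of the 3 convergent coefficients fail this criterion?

Each convergent coefficient versus the relevant comparison correlations:
TA (methods 1·2): 0.36 vs {0.20, 0.18, 0.31, 0.22} → pass.
TB (methods 1·2): 0.44 vs {0.20, 0.18, 0.33, 0.39} → pass.
TC (methods 1·2): 0.34 vs {0.31, 0.22, 0.33, 0.39} → fail.
1 of 3 fail.

1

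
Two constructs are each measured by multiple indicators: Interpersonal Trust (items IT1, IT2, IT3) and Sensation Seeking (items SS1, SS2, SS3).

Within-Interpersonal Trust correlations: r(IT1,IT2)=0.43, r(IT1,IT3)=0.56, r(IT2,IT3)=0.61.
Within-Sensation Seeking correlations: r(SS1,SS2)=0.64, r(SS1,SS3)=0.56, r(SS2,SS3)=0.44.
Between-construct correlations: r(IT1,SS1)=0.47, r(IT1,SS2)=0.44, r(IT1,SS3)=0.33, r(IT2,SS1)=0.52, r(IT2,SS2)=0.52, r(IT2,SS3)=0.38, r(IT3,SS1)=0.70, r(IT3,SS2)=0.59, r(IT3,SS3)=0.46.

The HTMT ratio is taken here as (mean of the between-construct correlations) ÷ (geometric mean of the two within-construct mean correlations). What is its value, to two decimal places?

0.91

Mean between = 4.41/9 = 0.4900.
Mean within-IT = 1.60/3 = 0.5333; mean within-SS = 1.64/3 = 0.5467.
Geometric mean = √(0.5333 × 0.5467) = 0.5400.
HTMT = 0.4900 / 0.5400 = 0.91.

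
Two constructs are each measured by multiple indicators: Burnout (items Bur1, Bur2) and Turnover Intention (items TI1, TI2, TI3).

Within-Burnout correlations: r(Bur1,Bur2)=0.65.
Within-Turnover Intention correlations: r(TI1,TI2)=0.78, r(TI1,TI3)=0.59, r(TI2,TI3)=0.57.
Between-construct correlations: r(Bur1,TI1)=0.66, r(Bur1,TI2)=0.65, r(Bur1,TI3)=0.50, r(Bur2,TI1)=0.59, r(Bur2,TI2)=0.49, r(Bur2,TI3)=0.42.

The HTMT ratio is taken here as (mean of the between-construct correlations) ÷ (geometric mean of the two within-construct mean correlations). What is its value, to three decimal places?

0.851

Mean heterotrait r = 3.31/6 = 0.5517.
Mean within-Bur = 0.65/1 = 0.6500; mean within-TI = 1.94/3 = 0.6467.
Geometric mean = √(0.6500 × 0.6467) = 0.6483.
HTMT = 0.5517 / 0.6483 = 0.851.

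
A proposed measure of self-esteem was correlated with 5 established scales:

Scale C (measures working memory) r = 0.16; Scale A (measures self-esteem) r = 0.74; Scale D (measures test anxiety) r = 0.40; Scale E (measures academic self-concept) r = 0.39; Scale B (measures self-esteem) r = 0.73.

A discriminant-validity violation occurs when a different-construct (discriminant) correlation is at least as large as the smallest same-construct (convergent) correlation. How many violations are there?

Convergent (same construct = self-esteem): Scale A, Scale B.
Smallest convergent = 0.73. Discriminant values: 0.16, 0.40, 0.39; count ≥ 0.73 → 0.

0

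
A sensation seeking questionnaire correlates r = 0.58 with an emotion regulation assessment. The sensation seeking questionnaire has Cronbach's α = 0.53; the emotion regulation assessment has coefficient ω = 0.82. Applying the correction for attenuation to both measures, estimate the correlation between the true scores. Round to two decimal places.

r_true = r_obs / √(r_xx · r_yy) = 0.58 / √(0.53 × 0.82) = 0.58 / √0.4346 = 0.58 / 0.6592 ≈ 0.88.

0.88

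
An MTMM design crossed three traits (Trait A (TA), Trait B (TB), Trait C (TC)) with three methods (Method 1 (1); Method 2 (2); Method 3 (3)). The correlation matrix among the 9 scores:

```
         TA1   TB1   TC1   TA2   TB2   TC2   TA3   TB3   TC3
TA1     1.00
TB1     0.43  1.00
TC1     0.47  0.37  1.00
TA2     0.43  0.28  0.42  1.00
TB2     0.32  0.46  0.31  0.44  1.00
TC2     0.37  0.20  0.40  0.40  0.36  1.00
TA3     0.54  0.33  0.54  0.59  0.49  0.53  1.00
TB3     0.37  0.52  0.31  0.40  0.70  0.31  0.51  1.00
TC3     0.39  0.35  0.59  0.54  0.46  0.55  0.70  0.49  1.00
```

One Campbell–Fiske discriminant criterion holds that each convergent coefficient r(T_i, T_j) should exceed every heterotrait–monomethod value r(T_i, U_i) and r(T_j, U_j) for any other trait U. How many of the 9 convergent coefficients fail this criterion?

6

Each convergent coefficient versus the relevant comparison correlations:
TA (methods 1·2): 0.43 vs {0.43, 0.44, 0.47, 0.40} → fail.
TA (methods 1·3): 0.54 vs {0.43, 0.51, 0.47, 0.70} → fail.
TA (methods 2·3): 0.59 vs {0.44, 0.51, 0.40, 0.70} → fail.
TB (methods 1·2): 0.46 vs {0.43, 0.44, 0.37, 0.36} → pass.
TB (methods 1·3): 0.52 vs {0.43, 0.51, 0.37, 0.49} → pass.
TB (methods 2·3): 0.70 vs {0.44, 0.51, 0.36, 0.49} → pass.
TC (methods 1·2): 0.40 vs {0.47, 0.40, 0.37, 0.36} → fail.
TC (methods 1·3): 0.59 vs {0.47, 0.70, 0.37, 0.49} → fail.
TC (methods 2·3): 0.55 vs {0.40, 0.70, 0.36, 0.49} → fail.
6 of 9 fail.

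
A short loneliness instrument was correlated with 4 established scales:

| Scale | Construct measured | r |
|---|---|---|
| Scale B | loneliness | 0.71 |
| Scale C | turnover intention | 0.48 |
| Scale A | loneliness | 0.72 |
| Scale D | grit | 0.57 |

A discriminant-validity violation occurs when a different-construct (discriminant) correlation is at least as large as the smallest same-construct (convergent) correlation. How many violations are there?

0

Convergent (same construct = loneliness): Scale B, Scale A.
Smallest convergent = 0.71. Discriminant values: 0.48, 0.57; count ≥ 0.71 → 0.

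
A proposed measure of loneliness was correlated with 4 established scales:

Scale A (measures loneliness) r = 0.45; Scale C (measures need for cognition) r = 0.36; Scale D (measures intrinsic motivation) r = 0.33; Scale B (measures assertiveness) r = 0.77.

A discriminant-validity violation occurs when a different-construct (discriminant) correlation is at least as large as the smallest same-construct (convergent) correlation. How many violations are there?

Convergent (same construct = loneliness): Scale A.
Smallest convergent = 0.45. Discriminant values: 0.36, 0.33, 0.77; count ≥ 0.45 → 1.

1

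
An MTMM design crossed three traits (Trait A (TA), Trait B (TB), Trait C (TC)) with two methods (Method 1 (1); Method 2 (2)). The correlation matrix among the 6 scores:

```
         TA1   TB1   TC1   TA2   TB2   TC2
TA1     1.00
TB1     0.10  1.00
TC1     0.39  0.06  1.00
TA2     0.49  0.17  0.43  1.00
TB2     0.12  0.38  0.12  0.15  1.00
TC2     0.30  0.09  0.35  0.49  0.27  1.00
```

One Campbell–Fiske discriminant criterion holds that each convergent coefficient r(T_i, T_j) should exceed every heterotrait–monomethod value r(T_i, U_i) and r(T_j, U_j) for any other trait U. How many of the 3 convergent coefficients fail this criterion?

Each convergent coefficient versus the relevant comparison correlations:
TA (methods 1·2): 0.49 vs {0.10, 0.15, 0.39, 0.49} → fail.
TB (methods 1·2): 0.38 vs {0.10, 0.15, 0.06, 0.27} → pass.
TC (methods 1·2): 0.35 vs {0.39, 0.49, 0.06, 0.27} → fail.
2 of 3 fail.

2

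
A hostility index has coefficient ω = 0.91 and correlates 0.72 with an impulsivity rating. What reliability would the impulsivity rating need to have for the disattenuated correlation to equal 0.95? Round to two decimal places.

0.63

r_true = r_obs / √(r_xx · r_yy) ⇒ 0.95 = 0.72 / √(0.91 · r_yy).
√(0.91 · r_yy) = 0.72 / 0.95 = 0.7579; 0.91 · r_yy = 0.5744; r_yy = 0.5744 / 0.91 ≈ 0.63.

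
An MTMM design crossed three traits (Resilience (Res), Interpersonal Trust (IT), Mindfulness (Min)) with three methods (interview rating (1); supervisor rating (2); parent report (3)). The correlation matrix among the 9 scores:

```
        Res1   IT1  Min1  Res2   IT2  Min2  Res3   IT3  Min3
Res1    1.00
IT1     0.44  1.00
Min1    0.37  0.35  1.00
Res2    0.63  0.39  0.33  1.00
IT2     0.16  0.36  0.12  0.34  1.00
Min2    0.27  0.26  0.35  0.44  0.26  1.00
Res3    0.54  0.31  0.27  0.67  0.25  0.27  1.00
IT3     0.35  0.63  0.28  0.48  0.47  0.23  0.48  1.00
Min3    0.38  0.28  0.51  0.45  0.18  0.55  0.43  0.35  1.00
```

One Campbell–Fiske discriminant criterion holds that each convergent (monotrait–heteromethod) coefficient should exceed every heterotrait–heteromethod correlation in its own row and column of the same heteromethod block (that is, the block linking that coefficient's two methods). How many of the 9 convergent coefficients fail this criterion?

2

Convergent coefficients and their comparison sets:
Res (methods 1·2): 0.63 vs {0.16, 0.39, 0.27, 0.33} → pass.
Res (methods 1·3): 0.54 vs {0.35, 0.31, 0.38, 0.27} → pass.
Res (methods 2·3): 0.67 vs {0.48, 0.25, 0.45, 0.27} → pass.
IT (methods 1·2): 0.36 vs {0.39, 0.16, 0.26, 0.12} → fail.
IT (methods 1·3): 0.63 vs {0.31, 0.35, 0.28, 0.28} → pass.
IT (methods 2·3): 0.47 vs {0.25, 0.48, 0.18, 0.23} → fail.
Min (methods 1·2): 0.35 vs {0.33, 0.27, 0.12, 0.26} → pass.
Min (methods 1·3): 0.51 vs {0.27, 0.38, 0.28, 0.28} → pass.
Min (methods 2·3): 0.55 vs {0.27, 0.45, 0.23, 0.18} → pass.
2 of 9 fail.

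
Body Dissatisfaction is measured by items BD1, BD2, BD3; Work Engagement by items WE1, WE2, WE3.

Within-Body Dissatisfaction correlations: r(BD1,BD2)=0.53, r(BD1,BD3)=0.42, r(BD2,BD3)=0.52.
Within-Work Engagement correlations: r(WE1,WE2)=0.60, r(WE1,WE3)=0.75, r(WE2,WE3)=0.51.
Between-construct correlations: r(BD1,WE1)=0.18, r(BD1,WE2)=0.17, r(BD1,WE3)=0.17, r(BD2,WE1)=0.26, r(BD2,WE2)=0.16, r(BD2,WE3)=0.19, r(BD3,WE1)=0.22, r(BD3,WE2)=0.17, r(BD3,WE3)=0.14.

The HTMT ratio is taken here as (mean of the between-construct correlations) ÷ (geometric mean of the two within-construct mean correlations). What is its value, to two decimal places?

0.33

Mean between = 1.66/9 = 0.1844.
Mean within-BD = 1.47/3 = 0.4900; mean within-WE = 1.86/3 = 0.6200.
Geometric mean = √(0.4900 × 0.6200) = 0.5512.
HTMT = 0.1844 / 0.5512 = 0.33.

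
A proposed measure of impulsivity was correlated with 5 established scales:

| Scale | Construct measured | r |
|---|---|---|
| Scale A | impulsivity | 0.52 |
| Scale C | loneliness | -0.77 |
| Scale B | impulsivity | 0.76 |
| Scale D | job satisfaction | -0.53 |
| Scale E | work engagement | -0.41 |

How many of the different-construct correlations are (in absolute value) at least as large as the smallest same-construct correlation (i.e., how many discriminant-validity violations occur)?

2

Convergent (same construct = impulsivity): Scale A, Scale B.
Smallest convergent = 0.52. Discriminant |r|: 0.77, 0.53, 0.41; count ≥ 0.52 → 2.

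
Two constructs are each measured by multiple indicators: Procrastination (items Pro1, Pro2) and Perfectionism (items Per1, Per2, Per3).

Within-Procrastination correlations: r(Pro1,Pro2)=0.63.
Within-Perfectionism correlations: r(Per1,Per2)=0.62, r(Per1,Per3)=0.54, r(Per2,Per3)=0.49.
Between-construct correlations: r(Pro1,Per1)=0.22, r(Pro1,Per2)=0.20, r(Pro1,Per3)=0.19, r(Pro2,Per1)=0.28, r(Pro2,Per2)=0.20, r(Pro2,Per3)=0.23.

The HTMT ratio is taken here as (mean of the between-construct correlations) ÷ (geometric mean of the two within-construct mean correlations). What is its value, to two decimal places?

0.37

Between-construct mean = 1.32/6 = 0.2200.
Mean within-Pro = 0.63/1 = 0.6300; mean within-Per = 1.65/3 = 0.5500.
Geometric mean = √(0.6300 × 0.5500) = 0.5886.
HTMT = 0.2200 / 0.5886 = 0.37.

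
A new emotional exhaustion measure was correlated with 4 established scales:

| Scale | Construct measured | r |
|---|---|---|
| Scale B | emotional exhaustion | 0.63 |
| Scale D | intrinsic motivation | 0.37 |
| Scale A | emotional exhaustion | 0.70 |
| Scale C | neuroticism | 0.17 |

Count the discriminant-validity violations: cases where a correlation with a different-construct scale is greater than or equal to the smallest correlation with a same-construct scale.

0

Convergent (same construct = emotional exhaustion): Scale B, Scale A.
Smallest convergent = 0.63. Discriminant values: 0.37, 0.17; count ≥ 0.63 → 0.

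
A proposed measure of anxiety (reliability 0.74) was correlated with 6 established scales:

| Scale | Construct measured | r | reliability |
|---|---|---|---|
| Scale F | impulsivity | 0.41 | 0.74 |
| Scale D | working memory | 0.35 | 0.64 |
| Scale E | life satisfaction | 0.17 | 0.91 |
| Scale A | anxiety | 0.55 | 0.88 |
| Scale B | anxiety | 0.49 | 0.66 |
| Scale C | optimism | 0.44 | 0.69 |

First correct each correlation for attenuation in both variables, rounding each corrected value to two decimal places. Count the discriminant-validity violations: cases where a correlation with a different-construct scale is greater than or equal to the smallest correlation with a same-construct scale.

Disattenuated r (r / √(r_scale · r_new)):
  Scale F (disc): 0.41 / √(0.74·0.74) = 0.55
  Scale D (disc): 0.35 / √(0.64·0.74) = 0.51
  Scale E (disc): 0.17 / √(0.91·0.74) = 0.21
  Scale A (conv): 0.55 / √(0.88·0.74) = 0.68
  Scale B (conv): 0.49 / √(0.66·0.74) = 0.70
  Scale C (disc): 0.44 / √(0.69·0.74) = 0.62
Smallest convergent = 0.68. Discriminant values: 0.55, 0.51, 0.21, 0.62; count ≥ 0.68 → 0.

0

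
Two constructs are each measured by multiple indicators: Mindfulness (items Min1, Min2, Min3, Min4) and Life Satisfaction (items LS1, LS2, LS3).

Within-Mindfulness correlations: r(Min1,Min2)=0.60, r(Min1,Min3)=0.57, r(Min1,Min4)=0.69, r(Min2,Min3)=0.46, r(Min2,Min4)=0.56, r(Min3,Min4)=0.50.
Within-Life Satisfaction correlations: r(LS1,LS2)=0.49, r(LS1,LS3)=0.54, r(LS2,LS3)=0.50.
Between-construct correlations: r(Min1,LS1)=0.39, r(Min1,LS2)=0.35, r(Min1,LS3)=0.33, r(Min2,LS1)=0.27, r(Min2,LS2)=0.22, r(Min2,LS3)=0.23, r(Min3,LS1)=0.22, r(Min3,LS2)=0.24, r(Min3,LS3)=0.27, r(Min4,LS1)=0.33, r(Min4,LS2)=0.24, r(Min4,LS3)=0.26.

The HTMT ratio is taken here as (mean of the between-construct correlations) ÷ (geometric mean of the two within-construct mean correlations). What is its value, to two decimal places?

Between-construct mean = 3.35/12 = 0.2792.
Mean within-Min = 3.38/6 = 0.5633; mean within-LS = 1.53/3 = 0.5100.
Geometric mean = √(0.5633 × 0.5100) = 0.5360.
HTMT = 0.2792 / 0.5360 = 0.52.

0.52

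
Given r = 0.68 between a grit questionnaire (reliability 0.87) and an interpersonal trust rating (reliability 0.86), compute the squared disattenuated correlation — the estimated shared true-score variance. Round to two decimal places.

Disattenuated r = 0.68 / √(0.87 × 0.86) = 0.68 / 0.8650 = 0.7861.
Shared true-score variance = 0.7861² = 0.6180 ≈ 0.62.

0.62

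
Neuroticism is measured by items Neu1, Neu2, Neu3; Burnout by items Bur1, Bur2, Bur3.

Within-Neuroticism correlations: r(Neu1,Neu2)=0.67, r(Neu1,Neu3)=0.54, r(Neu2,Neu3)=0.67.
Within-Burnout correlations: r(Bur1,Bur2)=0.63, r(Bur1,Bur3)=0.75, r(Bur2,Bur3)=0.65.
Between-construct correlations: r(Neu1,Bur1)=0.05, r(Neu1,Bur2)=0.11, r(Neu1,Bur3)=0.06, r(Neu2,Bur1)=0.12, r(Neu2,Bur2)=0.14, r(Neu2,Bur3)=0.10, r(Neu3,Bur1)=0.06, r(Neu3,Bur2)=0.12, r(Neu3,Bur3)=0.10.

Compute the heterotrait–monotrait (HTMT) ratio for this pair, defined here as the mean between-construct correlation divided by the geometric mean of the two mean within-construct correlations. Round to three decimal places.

Between-construct mean = 0.86/9 = 0.0956.
Mean within-Neu = 1.88/3 = 0.6267; mean within-Bur = 2.03/3 = 0.6767.
Geometric mean = √(0.6267 × 0.6767) = 0.6512.
HTMT = 0.0956 / 0.6512 = 0.147.

0.147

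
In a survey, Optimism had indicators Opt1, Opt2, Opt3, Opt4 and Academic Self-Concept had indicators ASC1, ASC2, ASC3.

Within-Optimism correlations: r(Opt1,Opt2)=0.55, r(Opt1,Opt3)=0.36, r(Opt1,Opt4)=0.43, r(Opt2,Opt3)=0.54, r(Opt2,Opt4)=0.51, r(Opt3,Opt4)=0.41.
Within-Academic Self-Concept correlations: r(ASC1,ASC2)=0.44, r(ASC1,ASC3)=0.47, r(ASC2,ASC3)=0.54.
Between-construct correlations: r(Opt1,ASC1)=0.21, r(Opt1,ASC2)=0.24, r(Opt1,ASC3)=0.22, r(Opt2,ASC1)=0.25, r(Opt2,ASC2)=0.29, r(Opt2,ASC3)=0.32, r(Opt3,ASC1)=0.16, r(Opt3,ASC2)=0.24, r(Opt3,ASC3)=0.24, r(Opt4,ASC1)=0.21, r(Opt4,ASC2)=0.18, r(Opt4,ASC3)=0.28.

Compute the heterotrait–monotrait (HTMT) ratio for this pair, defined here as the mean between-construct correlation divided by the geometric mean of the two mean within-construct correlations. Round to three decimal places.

Mean heterotrait r = 2.84/12 = 0.2367.
Mean within-Opt = 2.80/6 = 0.4667; mean within-ASC = 1.45/3 = 0.4833.
Geometric mean = √(0.4667 × 0.4833) = 0.4749.
HTMT = 0.2367 / 0.4749 = 0.498.

0.498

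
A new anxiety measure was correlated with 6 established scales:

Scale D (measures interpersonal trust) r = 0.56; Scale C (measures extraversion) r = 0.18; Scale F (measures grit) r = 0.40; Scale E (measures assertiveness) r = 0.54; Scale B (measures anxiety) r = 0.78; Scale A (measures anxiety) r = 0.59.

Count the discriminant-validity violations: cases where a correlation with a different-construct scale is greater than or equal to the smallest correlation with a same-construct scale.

0

Convergent (same construct = anxiety): Scale B, Scale A.
Smallest convergent = 0.59. Discriminant values: 0.56, 0.18, 0.40, 0.54; count ≥ 0.59 → 0.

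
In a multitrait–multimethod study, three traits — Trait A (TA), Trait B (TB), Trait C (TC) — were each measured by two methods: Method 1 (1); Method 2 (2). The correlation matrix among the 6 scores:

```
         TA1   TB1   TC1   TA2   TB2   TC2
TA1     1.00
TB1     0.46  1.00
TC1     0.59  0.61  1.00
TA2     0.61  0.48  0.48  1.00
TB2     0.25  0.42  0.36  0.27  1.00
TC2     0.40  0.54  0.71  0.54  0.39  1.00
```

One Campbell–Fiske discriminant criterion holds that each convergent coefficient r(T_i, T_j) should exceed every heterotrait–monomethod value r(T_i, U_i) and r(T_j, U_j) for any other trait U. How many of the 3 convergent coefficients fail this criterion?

1

Convergent coefficients and their comparison sets:
TA (methods 1·2): 0.61 vs {0.46, 0.27, 0.59, 0.54} → pass.
TB (methods 1·2): 0.42 vs {0.46, 0.27, 0.61, 0.39} → fail.
TC (methods 1·2): 0.71 vs {0.59, 0.54, 0.61, 0.39} → pass.
1 of 3 fail.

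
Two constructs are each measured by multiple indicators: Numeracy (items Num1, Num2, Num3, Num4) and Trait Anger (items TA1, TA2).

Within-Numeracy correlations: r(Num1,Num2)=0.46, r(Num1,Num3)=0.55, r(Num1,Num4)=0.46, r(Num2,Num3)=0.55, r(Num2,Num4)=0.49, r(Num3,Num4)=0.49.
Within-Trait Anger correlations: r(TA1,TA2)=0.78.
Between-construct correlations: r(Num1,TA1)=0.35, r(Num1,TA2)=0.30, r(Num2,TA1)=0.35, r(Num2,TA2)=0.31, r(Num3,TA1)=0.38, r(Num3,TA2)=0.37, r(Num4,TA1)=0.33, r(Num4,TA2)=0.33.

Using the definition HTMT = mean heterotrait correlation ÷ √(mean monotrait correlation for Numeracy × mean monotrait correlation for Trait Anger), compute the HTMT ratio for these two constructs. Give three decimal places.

0.544

Mean heterotrait r = 2.72/8 = 0.3400.
Mean within-Num = 3.00/6 = 0.5000; mean within-TA = 0.78/1 = 0.7800.
Geometric mean = √(0.5000 × 0.7800) = 0.6245.
HTMT = 0.3400 / 0.6245 = 0.544.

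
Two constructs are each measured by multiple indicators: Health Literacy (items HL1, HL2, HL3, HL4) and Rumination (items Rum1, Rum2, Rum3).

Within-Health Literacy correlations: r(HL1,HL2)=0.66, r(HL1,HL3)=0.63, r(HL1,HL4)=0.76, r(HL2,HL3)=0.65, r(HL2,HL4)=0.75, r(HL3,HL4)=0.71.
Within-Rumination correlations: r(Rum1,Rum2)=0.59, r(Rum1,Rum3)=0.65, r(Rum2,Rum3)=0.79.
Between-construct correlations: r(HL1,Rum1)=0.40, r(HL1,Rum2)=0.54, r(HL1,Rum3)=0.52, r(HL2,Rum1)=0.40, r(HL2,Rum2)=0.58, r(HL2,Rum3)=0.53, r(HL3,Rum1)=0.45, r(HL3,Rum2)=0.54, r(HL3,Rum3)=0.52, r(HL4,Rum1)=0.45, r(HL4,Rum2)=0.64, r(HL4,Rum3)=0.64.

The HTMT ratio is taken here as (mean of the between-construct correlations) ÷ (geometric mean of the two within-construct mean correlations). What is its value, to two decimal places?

Between-construct mean = 6.21/12 = 0.5175.
Mean within-HL = 4.16/6 = 0.6933; mean within-Rum = 2.03/3 = 0.6767.
Geometric mean = √(0.6933 × 0.6767) = 0.6849.
HTMT = 0.5175 / 0.6849 = 0.76.

0.76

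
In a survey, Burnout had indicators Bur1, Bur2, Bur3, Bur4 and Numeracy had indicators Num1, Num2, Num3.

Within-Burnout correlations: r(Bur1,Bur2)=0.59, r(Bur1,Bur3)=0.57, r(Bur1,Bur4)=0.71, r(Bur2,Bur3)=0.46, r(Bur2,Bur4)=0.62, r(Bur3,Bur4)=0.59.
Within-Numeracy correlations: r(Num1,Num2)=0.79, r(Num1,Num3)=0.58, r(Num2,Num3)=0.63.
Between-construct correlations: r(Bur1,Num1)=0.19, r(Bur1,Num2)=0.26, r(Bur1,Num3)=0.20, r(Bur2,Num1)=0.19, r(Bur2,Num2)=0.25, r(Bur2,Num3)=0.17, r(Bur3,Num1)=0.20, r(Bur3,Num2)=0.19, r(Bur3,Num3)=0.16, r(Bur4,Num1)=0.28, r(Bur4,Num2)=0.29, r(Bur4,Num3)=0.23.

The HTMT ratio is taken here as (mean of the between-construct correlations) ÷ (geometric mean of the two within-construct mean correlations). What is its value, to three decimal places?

0.347

Mean between = 2.61/12 = 0.2175.
Mean within-Bur = 3.54/6 = 0.5900; mean within-Num = 2.00/3 = 0.6667.
Geometric mean = √(0.5900 × 0.6667) = 0.6272.
HTMT = 0.2175 / 0.6272 = 0.347.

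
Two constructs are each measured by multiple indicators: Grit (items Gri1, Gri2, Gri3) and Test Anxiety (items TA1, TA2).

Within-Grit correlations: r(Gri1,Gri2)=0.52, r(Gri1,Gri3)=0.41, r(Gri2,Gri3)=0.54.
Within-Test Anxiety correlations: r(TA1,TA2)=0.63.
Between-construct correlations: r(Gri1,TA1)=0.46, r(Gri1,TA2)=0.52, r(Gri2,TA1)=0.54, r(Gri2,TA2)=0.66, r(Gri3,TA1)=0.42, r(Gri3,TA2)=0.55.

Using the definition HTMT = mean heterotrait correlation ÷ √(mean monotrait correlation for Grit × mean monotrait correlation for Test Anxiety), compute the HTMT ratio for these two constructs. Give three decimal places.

0.945

Mean heterotrait r = 3.15/6 = 0.5250.
Mean within-Gri = 1.47/3 = 0.4900; mean within-TA = 0.63/1 = 0.6300.
Geometric mean = √(0.4900 × 0.6300) = 0.5556.
HTMT = 0.5250 / 0.5556 = 0.945.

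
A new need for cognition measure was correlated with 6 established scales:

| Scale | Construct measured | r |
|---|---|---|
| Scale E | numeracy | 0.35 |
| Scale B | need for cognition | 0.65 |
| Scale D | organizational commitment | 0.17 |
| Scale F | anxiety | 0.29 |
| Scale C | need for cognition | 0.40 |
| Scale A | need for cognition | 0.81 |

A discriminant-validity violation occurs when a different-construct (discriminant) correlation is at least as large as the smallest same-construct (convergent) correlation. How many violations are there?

Convergent (same construct = need for cognition): Scale B, Scale C, Scale A.
Smallest convergent = 0.40. Discriminant values: 0.35, 0.17, 0.29; count ≥ 0.40 → 0.

0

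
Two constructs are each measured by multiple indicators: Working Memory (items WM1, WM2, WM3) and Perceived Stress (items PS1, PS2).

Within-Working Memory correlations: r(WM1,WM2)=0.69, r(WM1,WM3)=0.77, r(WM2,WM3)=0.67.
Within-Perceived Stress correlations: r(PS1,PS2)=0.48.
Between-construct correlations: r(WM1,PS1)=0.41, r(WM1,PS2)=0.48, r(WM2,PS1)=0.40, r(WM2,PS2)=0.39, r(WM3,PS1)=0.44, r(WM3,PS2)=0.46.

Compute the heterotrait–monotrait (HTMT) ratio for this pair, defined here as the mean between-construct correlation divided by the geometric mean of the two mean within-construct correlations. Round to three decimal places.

0.737

Mean between = 2.58/6 = 0.4300.
Mean within-WM = 2.13/3 = 0.7100; mean within-PS = 0.48/1 = 0.4800.
Geometric mean = √(0.7100 × 0.4800) = 0.5838.
HTMT = 0.4300 / 0.5838 = 0.737.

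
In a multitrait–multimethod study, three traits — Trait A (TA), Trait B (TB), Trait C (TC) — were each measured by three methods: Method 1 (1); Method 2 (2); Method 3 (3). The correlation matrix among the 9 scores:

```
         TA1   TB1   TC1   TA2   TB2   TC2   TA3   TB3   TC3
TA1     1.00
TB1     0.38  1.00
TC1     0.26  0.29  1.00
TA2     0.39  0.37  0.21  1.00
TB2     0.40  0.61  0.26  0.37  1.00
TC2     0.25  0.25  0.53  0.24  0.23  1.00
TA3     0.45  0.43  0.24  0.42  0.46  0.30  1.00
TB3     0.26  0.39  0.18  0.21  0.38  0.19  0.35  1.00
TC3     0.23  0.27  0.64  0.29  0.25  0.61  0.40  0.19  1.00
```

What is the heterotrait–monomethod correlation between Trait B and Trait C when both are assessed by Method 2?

Different traits, same method: r(TB2, TC2) = 0.23.

0.23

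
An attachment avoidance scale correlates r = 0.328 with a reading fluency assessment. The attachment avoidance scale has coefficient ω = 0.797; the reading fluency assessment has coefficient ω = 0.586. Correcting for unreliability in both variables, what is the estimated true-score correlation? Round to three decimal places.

0.480

r_true = r_obs / √(r_xx · r_yy) = 0.328 / √(0.797 × 0.586) = 0.328 / √0.467042 = 0.328 / 0.6834 ≈ 0.480.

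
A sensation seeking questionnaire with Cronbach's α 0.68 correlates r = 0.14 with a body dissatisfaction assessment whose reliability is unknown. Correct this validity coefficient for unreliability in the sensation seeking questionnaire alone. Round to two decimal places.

0.17

Single correction: r_c = r_obs / √r_xx = 0.14 / √0.68 = 0.14 / 0.8246 ≈ 0.17.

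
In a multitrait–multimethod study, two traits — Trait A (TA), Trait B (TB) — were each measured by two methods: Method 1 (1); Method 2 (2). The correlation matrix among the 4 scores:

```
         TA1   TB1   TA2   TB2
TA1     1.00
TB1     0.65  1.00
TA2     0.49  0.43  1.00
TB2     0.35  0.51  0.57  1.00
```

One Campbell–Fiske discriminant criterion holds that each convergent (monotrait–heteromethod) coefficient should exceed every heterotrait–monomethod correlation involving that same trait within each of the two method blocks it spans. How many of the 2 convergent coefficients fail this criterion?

Convergent coefficients and their comparison sets:
TA (methods 1·2): 0.49 vs {0.65, 0.57} → fail.
TB (methods 1·2): 0.51 vs {0.65, 0.57} → fail.
2 of 2 fail.

2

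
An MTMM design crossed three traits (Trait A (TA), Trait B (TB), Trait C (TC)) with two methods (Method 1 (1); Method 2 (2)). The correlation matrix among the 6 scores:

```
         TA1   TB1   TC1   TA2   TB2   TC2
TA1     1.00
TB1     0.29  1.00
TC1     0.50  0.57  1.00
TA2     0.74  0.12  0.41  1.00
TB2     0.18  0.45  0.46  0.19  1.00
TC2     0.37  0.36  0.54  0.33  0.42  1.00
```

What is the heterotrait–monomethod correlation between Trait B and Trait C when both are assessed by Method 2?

Different traits, same method: r(TB2, TC2) = 0.42.

0.42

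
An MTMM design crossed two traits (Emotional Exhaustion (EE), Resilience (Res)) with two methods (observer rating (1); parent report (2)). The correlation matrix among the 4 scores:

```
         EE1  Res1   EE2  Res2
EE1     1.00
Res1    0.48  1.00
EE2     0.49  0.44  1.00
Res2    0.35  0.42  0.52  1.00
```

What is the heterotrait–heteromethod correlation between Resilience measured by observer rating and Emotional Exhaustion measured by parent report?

0.44

Different traits and methods: r(Res1, EE2) = 0.44.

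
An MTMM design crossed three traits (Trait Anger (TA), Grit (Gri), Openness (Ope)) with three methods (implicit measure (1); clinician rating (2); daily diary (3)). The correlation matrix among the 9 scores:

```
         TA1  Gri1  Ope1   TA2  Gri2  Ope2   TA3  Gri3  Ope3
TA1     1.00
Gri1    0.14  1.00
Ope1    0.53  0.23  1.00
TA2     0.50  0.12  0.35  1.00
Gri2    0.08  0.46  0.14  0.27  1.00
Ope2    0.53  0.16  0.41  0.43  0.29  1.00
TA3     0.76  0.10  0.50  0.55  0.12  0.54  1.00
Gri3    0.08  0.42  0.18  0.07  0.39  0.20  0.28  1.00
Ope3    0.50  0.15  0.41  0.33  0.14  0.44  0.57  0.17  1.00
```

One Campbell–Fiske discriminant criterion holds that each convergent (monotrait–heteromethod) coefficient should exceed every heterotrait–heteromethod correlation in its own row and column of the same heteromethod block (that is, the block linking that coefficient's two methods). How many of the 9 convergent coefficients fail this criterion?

4

Convergent coefficients and their comparison sets:
TA (methods 1·2): 0.50 vs {0.08, 0.12, 0.53, 0.35} → fail.
TA (methods 1·3): 0.76 vs {0.08, 0.10, 0.50, 0.50} → pass.
TA (methods 2·3): 0.55 vs {0.07, 0.12, 0.33, 0.54} → pass.
Gri (methods 1·2): 0.46 vs {0.12, 0.08, 0.16, 0.14} → pass.
Gri (methods 1·3): 0.42 vs {0.10, 0.08, 0.15, 0.18} → pass.
Gri (methods 2·3): 0.39 vs {0.12, 0.07, 0.14, 0.20} → pass.
Ope (methods 1·2): 0.41 vs {0.35, 0.53, 0.14, 0.16} → fail.
Ope (methods 1·3): 0.41 vs {0.50, 0.50, 0.18, 0.15} → fail.
Ope (methods 2·3): 0.44 vs {0.54, 0.33, 0.20, 0.14} → fail.
4 of 9 fail.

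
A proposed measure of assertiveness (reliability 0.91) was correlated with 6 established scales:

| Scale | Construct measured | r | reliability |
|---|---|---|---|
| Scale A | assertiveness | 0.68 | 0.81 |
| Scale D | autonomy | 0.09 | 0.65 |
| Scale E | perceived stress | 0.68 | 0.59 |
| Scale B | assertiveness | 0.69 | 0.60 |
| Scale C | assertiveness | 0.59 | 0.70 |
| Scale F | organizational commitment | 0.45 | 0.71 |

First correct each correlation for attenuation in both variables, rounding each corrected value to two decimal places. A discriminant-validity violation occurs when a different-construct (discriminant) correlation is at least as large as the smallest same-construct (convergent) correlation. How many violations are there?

Disattenuated r (r / √(r_scale · r_new)):
  Scale A (conv): 0.68 / √(0.81·0.91) = 0.79
  Scale D (disc): 0.09 / √(0.65·0.91) = 0.12
  Scale E (disc): 0.68 / √(0.59·0.91) = 0.93
  Scale B (conv): 0.69 / √(0.60·0.91) = 0.93
  Scale C (conv): 0.59 / √(0.70·0.91) = 0.74
  Scale F (disc): 0.45 / √(0.71·0.91) = 0.56
Smallest convergent = 0.74. Discriminant values: 0.12, 0.93, 0.56; count ≥ 0.74 → 1.

1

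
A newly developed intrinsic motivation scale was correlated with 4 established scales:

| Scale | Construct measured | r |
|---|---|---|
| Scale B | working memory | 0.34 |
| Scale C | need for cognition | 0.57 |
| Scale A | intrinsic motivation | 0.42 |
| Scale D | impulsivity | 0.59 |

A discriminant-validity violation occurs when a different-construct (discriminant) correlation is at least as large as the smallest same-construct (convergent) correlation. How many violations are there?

2

Convergent (same construct = intrinsic motivation): Scale A.
Smallest convergent = 0.42. Discriminant values: 0.34, 0.57, 0.59; count ≥ 0.42 → 2.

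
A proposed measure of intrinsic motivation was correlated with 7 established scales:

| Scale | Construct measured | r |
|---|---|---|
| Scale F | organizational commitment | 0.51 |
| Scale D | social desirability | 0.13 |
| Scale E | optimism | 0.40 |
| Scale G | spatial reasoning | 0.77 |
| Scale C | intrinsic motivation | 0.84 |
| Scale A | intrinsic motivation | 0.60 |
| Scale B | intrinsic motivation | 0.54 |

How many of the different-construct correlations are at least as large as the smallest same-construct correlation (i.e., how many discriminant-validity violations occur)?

Convergent (same construct = intrinsic motivation): Scale C, Scale A, Scale B.
Smallest convergent = 0.54. Discriminant values: 0.51, 0.13, 0.40, 0.77; count ≥ 0.54 → 1.

1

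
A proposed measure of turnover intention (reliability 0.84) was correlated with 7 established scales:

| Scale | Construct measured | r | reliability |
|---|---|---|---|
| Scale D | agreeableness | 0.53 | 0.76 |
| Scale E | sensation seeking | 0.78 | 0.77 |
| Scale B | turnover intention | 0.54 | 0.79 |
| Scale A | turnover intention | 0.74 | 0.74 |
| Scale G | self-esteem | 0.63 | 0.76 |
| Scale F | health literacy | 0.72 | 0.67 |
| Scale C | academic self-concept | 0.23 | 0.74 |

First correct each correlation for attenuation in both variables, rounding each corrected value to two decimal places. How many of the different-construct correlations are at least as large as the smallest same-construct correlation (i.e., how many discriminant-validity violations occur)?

Disattenuated r (r / √(r_scale · r_new)):
  Scale D (disc): 0.53 / √(0.76·0.84) = 0.66
  Scale E (disc): 0.78 / √(0.77·0.84) = 0.97
  Scale B (conv): 0.54 / √(0.79·0.84) = 0.66
  Scale A (conv): 0.74 / √(0.74·0.84) = 0.94
  Scale G (disc): 0.63 / √(0.76·0.84) = 0.79
  Scale F (disc): 0.72 / √(0.67·0.84) = 0.96
  Scale C (disc): 0.23 / √(0.74·0.84) = 0.29
Smallest convergent = 0.66. Discriminant values: 0.66, 0.97, 0.79, 0.96, 0.29; count ≥ 0.66 → 4.

4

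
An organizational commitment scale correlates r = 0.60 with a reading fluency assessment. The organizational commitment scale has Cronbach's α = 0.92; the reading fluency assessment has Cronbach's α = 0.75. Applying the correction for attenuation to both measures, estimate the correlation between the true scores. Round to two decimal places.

0.72

r_true = r_obs / √(r_xx · r_yy) = 0.60 / √(0.92 × 0.75) = 0.60 / √0.6900 = 0.60 / 0.8307 ≈ 0.72.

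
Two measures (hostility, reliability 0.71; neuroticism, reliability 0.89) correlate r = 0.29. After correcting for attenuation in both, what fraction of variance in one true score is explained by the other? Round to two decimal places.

Disattenuated r = 0.29 / √(0.71 × 0.89) = 0.29 / 0.7949 = 0.3648.
Shared true-score variance = 0.3648² = 0.1331 ≈ 0.13.

0.13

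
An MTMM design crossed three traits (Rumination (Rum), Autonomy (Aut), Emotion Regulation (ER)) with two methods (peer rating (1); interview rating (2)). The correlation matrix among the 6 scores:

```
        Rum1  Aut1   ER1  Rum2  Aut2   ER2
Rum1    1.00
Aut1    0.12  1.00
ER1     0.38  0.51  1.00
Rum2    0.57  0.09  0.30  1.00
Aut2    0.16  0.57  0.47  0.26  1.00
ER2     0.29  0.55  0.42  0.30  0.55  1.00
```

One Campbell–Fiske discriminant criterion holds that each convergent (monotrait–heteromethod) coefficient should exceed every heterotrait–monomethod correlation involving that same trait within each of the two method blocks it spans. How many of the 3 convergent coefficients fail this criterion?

1

Checking each validity diagonal entry against its comparison values:
Rum (methods 1·2): 0.57 vs {0.12, 0.26, 0.38, 0.30} → pass.
Aut (methods 1·2): 0.57 vs {0.12, 0.26, 0.51, 0.55} → pass.
ER (methods 1·2): 0.42 vs {0.38, 0.30, 0.51, 0.55} → fail.
1 of 3 fail.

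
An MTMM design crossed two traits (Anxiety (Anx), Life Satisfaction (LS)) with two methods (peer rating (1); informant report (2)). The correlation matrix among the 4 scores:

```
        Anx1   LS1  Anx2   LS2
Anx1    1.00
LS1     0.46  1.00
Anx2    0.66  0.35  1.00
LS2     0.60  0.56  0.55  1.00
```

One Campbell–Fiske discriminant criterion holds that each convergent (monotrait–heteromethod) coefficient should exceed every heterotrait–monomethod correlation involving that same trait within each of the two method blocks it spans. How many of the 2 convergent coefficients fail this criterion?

Each convergent coefficient versus the relevant comparison correlations:
Anx (methods 1·2): 0.66 vs {0.46, 0.55} → pass.
LS (methods 1·2): 0.56 vs {0.46, 0.55} → pass.
0 of 2 fail.

0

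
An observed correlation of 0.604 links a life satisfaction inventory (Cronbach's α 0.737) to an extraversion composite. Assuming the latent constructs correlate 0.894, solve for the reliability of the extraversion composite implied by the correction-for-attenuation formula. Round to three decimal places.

r_true = r_obs / √(r_xx · r_yy) ⇒ 0.894 = 0.604 / √(0.737 · r_yy).
√(0.737 · r_yy) = 0.604 / 0.894 = 0.6756; 0.737 · r_yy = 0.4564; r_yy = 0.4564 / 0.737 ≈ 0.619.

0.619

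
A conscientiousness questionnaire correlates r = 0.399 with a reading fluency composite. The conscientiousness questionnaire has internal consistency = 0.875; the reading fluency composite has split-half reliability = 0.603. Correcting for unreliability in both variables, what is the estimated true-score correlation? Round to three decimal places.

r_true = r_obs / √(r_xx · r_yy) = 0.399 / √(0.875 × 0.603) = 0.399 / √0.527625 = 0.399 / 0.7264 ≈ 0.549.

0.549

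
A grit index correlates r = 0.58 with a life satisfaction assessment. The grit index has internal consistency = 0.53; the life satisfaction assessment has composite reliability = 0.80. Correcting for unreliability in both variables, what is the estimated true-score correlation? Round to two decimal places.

0.89

r_true = r_obs / √(r_xx · r_yy) = 0.58 / √(0.53 × 0.80) = 0.58 / √0.4240 = 0.58 / 0.6512 ≈ 0.89.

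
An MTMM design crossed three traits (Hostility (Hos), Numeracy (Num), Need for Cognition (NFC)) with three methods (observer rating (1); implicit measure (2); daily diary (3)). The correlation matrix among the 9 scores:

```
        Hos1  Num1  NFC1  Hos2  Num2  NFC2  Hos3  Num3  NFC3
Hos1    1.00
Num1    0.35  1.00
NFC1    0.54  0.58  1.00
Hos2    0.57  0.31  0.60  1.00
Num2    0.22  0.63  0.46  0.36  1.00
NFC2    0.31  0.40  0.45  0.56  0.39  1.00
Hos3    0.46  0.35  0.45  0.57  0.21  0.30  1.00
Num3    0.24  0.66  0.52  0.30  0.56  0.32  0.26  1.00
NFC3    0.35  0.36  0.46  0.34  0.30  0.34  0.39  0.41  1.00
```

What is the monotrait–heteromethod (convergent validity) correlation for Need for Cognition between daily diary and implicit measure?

0.34

Same trait (NFC), different methods: r(NFC3, NFC2) = 0.34.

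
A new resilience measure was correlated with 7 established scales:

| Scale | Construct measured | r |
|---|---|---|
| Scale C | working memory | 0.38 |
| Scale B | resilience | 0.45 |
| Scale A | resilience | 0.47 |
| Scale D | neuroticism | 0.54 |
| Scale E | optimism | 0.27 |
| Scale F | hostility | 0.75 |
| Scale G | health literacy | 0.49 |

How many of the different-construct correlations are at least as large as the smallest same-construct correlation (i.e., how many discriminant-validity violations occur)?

3

Convergent (same construct = resilience): Scale B, Scale A.
Smallest convergent = 0.45. Discriminant values: 0.38, 0.54, 0.27, 0.75, 0.49; count ≥ 0.45 → 3.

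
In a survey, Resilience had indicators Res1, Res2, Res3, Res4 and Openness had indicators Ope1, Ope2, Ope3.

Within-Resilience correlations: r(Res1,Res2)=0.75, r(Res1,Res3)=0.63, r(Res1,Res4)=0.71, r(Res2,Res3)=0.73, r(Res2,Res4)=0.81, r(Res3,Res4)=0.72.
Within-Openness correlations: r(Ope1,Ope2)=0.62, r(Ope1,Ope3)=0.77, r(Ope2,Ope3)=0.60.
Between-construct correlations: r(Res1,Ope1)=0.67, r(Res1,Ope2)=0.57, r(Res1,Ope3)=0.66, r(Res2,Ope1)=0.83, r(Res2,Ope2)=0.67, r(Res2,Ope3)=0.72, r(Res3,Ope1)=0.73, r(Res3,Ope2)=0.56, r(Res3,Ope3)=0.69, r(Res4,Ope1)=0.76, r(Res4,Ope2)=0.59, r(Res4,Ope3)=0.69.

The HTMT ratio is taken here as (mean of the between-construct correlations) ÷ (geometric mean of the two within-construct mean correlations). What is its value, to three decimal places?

0.978

Mean between = 8.14/12 = 0.6783.
Mean within-Res = 4.35/6 = 0.7250; mean within-Ope = 1.99/3 = 0.6633.
Geometric mean = √(0.7250 × 0.6633) = 0.6935.
HTMT = 0.6783 / 0.6935 = 0.978.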